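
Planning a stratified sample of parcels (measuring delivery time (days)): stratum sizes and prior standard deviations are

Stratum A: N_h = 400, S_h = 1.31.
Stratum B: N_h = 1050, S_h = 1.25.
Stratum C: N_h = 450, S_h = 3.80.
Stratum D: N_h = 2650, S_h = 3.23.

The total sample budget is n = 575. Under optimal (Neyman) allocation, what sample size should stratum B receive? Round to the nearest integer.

Neyman allocation: n_h = n · N_h S_h / Σ N_i S_i, with n = 575.
  stratum A: N_h·S_h = 400·1.31 = 524.00
  stratum B: N_h·S_h = 1050·1.25 = 1312.50
  stratum C: N_h·S_h = 450·3.80 = 1710.00
  stratum D: N_h·S_h = 2650·3.23 = 8559.50
Σ N_h S_h = 12106.00
n for stratum B = 575·1312.50/12106.00 = 62.340 → 62

62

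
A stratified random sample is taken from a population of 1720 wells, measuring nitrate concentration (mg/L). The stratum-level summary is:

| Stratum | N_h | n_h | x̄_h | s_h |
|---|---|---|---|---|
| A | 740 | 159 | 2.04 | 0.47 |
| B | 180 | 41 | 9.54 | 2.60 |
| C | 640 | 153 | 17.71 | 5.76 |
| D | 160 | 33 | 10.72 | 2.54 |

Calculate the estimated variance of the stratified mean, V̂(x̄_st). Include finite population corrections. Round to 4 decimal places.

V̂(x̄_st) ≈ 0.0258

V̂(x̄_st) = Σ W_h² (1 − n_h/N_h) s_h²/n_h, with W_h = N_h/N and N = 1720:
  stratum A: (740/1720)²·(1 − 159/740)·0.47²/159 = 0.000201906
  stratum B: (180/1720)²·(1 − 41/180)·2.60²/41 = 0.00139442
  stratum C: (640/1720)²·(1 − 153/640)·5.76²/153 = 0.0228458
  stratum D: (160/1720)²·(1 − 33/160)·2.54²/33 = 0.00134283
V̂(x̄_st) = 0.0257849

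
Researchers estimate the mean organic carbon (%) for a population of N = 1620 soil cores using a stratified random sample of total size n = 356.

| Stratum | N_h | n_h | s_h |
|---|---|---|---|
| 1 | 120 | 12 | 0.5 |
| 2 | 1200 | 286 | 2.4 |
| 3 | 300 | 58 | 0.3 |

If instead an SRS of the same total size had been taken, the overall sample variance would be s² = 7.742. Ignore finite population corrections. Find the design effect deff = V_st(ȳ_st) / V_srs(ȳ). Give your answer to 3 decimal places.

V̂(ȳ_st) = Σ W_h² s_h²/n_h, with W_h = N_h/N and N = 1620:
  stratum 1: (120/1620)²·0.5²/12 = 0.000114312
  stratum 2: (1200/1620)²·2.4²/286 = 0.0110507
  stratum 3: (300/1620)²·0.3²/58 = 5.32141e-05
V_st = 0.0112182
V_srs = s²/n = 7.742/356 = 0.0217472
deff = V_st / V_srs = 0.0112182/0.0217472 = 0.5158

deff ≈ 0.516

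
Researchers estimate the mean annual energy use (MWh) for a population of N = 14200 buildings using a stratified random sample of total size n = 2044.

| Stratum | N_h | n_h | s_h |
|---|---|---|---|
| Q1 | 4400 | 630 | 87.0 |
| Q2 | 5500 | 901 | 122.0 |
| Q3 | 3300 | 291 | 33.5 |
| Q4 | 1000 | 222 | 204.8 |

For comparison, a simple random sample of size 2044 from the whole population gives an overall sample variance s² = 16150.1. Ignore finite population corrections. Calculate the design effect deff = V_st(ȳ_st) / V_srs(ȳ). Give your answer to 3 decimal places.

deff ≈ 0.605

V̂(ȳ_st) = Σ W_h² s_h²/n_h, with W_h = N_h/N and N = 14200:
  stratum Q1: (4400/14200)²·87.0²/630 = 1.15352
  stratum Q2: (5500/14200)²·122.0²/901 = 2.47824
  stratum Q3: (3300/14200)²·33.5²/291 = 0.20828
  stratum Q4: (1000/14200)²·204.8²/222 = 0.93698
V_st = 4.77703
V_srs = s²/n = 16150.1/2044 = 7.90122
deff = V_st / V_srs = 4.77703/7.90122 = 0.6046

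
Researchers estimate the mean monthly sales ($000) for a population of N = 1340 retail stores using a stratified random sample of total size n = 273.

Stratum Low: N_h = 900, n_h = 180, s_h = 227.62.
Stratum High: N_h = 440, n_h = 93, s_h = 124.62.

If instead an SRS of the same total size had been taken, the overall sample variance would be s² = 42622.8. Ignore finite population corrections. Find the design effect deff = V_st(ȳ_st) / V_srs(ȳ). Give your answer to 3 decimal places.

deff ≈ 0.947

V̂(ȳ_st) = Σ W_h² s_h²/n_h, with W_h = N_h/N and N = 1340:
  stratum Low: (900/1340)²·227.62²/180 = 129.845
  stratum High: (440/1340)²·124.62²/93 = 18.0048
V_st = 147.849
V_srs = s²/n = 42622.8/273 = 156.127
deff = V_st / V_srs = 147.849/156.127 = 0.9470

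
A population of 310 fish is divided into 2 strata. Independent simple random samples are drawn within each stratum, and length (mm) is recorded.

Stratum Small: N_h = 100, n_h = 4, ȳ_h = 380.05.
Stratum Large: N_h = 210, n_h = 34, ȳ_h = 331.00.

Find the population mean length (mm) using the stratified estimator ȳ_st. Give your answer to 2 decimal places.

N = Σ N_h = 310. Stratum weights W_h = N_h/N.
ȳ_st = (100·380.05 + 210·331.00) / 310 = 346.8226

ȳ_st ≈ 346.82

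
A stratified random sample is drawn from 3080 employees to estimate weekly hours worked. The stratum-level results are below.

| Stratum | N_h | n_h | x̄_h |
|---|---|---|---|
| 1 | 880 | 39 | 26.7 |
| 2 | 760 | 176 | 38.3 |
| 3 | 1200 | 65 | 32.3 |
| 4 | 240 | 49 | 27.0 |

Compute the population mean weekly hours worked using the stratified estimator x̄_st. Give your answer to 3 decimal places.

N = Σ N_h = 3080. Stratum weights W_h = N_h/N.
x̄_st = (880·26.7 + 760·38.3 + 1200·32.3 + 240·27.0) / 3080 = 31.76753

x̄_st ≈ 31.768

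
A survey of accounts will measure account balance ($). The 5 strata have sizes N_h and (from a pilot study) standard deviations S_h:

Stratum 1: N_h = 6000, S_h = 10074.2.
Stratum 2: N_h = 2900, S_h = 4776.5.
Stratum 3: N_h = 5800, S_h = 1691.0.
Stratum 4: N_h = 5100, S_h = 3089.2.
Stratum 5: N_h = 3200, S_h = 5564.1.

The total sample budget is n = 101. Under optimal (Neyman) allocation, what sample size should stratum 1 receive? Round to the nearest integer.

Neyman allocation: n_h = n · N_h S_h / Σ N_i S_i, with n = 101.
  stratum 1: N_h·S_h = 6000·10074.2 = 60445200.00
  stratum 2: N_h·S_h = 2900·4776.5 = 13851850.00
  stratum 3: N_h·S_h = 5800·1691.0 = 9807800.00
  stratum 4: N_h·S_h = 5100·3089.2 = 15754920.00
  stratum 5: N_h·S_h = 3200·5564.1 = 17805120.00
Σ N_h S_h = 117664890.00
n for stratum 1 = 101·60445200.00/117664890.00 = 51.884 → 52

52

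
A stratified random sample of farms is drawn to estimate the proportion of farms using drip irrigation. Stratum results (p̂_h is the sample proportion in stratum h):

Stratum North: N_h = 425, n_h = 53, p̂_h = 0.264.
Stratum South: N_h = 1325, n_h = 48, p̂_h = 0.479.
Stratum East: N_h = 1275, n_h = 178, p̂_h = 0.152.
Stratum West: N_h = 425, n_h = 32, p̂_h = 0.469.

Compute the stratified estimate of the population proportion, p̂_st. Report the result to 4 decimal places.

N = 3450; stratum weights W_h = N_h/N.
p̂_st = Σ W_h p̂_h = (425·0.264 + 1325·0.479 + 1275·0.152 + 425·0.469)/3450 = 0.33043

p̂_st ≈ 0.3304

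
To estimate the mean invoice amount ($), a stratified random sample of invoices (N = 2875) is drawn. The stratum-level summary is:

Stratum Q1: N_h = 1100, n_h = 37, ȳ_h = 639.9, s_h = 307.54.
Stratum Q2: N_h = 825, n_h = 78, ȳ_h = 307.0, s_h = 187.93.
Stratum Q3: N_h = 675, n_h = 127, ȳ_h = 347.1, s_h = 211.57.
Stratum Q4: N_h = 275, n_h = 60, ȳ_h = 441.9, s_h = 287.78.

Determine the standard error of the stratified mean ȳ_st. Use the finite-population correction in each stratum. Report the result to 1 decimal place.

SE(ȳ_st) ≈ 20.5

V̂(ȳ_st) = Σ W_h² (1 − n_h/N_h) s_h²/n_h, with W_h = N_h/N and N = 2875:
  stratum Q1: (1100/2875)²·(1 − 37/1100)·307.54²/37 = 361.619
  stratum Q2: (825/2875)²·(1 − 78/825)·187.93²/78 = 33.7595
  stratum Q3: (675/2875)²·(1 − 127/675)·211.57²/127 = 15.773
  stratum Q4: (275/2875)²·(1 − 60/275)·287.78²/60 = 9.87337
V̂(ȳ_st) = 421.025
SE(ȳ_st) = √421.025 = 20.5189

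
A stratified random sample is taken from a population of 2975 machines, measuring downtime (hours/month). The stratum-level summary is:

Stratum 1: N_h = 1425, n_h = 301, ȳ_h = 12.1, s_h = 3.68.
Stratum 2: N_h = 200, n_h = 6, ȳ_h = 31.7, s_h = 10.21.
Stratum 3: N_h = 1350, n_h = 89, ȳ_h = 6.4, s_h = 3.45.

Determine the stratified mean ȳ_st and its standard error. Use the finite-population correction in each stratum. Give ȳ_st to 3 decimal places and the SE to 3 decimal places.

ȳ_st = Σ W_h ȳ_h = (1425·12.1 + 200·31.7 + 1350·6.4)/2975 = 10.83109
V̂(ȳ_st) = Σ W_h² (1 − n_h/N_h) s_h²/n_h, with W_h = N_h/N and N = 2975:
  stratum 1: (1425/2975)²·(1 − 301/1425)·3.68²/301 = 0.0081421
  stratum 2: (200/2975)²·(1 − 6/200)·10.21²/6 = 0.0761655
  stratum 3: (1350/2975)²·(1 − 89/1350)·3.45²/89 = 0.0257231
V̂(ȳ_st) = 0.110031
SE(ȳ_st) = √0.110031 = 0.331709

ȳ_st ≈ 10.831, SE ≈ 0.332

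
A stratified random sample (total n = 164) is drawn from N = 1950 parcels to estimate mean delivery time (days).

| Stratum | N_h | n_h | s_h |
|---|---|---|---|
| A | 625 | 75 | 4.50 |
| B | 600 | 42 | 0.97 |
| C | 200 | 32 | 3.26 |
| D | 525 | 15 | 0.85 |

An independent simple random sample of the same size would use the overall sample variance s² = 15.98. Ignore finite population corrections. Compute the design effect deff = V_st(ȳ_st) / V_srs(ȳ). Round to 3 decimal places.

V̂(ȳ_st) = Σ W_h² s_h²/n_h, with W_h = N_h/N and N = 1950:
  stratum A: (625/1950)²·4.50²/75 = 0.0277367
  stratum B: (600/1950)²·0.97²/42 = 0.00212094
  stratum C: (200/1950)²·3.26²/32 = 0.00349362
  stratum D: (525/1950)²·0.85²/15 = 0.00349137
V_st = 0.0368426
V_srs = s²/n = 15.98/164 = 0.097439
deff = V_st / V_srs = 0.0368426/0.097439 = 0.3781

deff ≈ 0.378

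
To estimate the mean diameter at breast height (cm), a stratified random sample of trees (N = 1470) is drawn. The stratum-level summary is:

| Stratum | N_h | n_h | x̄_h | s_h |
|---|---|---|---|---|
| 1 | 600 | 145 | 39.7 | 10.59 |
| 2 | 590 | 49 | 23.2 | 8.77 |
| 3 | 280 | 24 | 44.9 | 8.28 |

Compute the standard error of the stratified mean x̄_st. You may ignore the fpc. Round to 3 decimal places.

V̂(x̄_st) = Σ W_h² s_h²/n_h, with W_h = N_h/N and N = 1470:
  stratum 1: (600/1470)²·10.59²/145 = 0.128852
  stratum 2: (590/1470)²·8.77²/49 = 0.252856
  stratum 3: (280/1470)²·8.28²/24 = 0.103641
V̂(x̄_st) = 0.485349
SE(x̄_st) = √0.485349 = 0.69667

SE(x̄_st) ≈ 0.697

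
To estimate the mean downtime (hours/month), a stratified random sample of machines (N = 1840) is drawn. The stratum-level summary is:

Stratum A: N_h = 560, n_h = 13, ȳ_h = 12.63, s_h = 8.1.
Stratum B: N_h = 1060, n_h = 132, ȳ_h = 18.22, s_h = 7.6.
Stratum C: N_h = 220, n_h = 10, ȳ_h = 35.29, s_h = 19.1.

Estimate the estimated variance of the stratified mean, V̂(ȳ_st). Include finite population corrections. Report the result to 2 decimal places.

V̂(ȳ_st) ≈ 1.08

V̂(ȳ_st) = Σ W_h² (1 − n_h/N_h) s_h²/n_h, with W_h = N_h/N and N = 1840:
  stratum A: (560/1840)²·(1 − 13/560)·8.1²/13 = 0.456632
  stratum B: (1060/1840)²·(1 − 132/1060)·7.6²/132 = 0.127137
  stratum C: (220/1840)²·(1 − 10/220)·19.1²/10 = 0.497821
V̂(ȳ_st) = 1.08159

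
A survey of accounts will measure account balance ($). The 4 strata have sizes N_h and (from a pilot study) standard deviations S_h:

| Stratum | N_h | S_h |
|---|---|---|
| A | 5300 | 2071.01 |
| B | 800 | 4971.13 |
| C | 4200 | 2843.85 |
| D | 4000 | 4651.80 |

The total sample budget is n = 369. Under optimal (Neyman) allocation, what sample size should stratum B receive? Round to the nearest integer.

Neyman allocation: n_h = n · N_h S_h / Σ N_i S_i, with n = 369.
  stratum A: N_h·S_h = 5300·2071.01 = 10976353.00
  stratum B: N_h·S_h = 800·4971.13 = 3976904.00
  stratum C: N_h·S_h = 4200·2843.85 = 11944170.00
  stratum D: N_h·S_h = 4000·4651.80 = 18607200.00
Σ N_h S_h = 45504627.00
n for stratum B = 369·3976904.00/45504627.00 = 32.249 → 32

32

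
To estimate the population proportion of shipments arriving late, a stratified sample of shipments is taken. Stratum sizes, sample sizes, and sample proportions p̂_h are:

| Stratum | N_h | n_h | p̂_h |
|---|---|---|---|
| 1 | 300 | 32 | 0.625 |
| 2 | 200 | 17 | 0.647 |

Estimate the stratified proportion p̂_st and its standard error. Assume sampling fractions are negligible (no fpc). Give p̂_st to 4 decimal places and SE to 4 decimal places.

p̂_st ≈ 0.6338, SE ≈ 0.0708

N = 500; stratum weights W_h = N_h/N.
p̂_st = Σ W_h p̂_h = (300·0.625 + 200·0.647)/500 = 0.63380
V̂(p̂_st) = Σ W_h² p̂_h(1−p̂_h)/(n_h−1):
  stratum 1: (300/500)²·0.625·0.375/31 = 0.00272177
  stratum 2: (200/500)²·0.647·0.353/16 = 0.00228391
V̂(p̂_st) = 0.00500568; SE = √V̂ = 0.0707509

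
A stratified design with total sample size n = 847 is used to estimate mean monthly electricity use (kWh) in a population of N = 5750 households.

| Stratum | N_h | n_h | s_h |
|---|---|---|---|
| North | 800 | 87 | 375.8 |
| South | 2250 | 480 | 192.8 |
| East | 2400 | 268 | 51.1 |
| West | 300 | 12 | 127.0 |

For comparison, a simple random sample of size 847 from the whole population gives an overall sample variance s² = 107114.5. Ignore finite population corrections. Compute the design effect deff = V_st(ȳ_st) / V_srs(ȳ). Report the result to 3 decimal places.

deff ≈ 0.385

V̂(ȳ_st) = Σ W_h² s_h²/n_h, with W_h = N_h/N and N = 5750:
  stratum North: (800/5750)²·375.8²/87 = 31.4223
  stratum South: (2250/5750)²·192.8²/480 = 11.8577
  stratum East: (2400/5750)²·51.1²/268 = 1.69744
  stratum West: (300/5750)²·127.0²/12 = 3.65875
V_st = 48.6363
V_srs = s²/n = 107114.5/847 = 126.463
deff = V_st / V_srs = 48.6363/126.463 = 0.3846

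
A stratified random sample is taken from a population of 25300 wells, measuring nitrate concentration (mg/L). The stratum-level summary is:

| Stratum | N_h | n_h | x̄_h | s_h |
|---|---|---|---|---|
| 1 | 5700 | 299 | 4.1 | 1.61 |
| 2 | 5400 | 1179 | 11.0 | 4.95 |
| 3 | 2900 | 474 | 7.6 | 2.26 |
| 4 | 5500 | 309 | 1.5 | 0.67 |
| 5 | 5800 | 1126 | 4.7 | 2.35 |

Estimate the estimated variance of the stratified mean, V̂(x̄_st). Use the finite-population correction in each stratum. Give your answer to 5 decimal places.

V̂(x̄_st) = Σ W_h² (1 − n_h/N_h) s_h²/n_h, with W_h = N_h/N and N = 25300:
  stratum 1: (5700/25300)²·(1 − 299/5700)·1.61²/299 = 0.000416954
  stratum 2: (5400/25300)²·(1 − 1179/5400)·4.95²/1179 = 0.000740056
  stratum 3: (2900/25300)²·(1 − 474/2900)·2.26²/474 = 0.000118437
  stratum 4: (5500/25300)²·(1 − 309/5500)·0.67²/309 = 6.47983e-05
  stratum 5: (5800/25300)²·(1 − 1126/5800)·2.35²/1126 = 0.000207717
V̂(x̄_st) = 0.00154796

V̂(x̄_st) ≈ 0.00155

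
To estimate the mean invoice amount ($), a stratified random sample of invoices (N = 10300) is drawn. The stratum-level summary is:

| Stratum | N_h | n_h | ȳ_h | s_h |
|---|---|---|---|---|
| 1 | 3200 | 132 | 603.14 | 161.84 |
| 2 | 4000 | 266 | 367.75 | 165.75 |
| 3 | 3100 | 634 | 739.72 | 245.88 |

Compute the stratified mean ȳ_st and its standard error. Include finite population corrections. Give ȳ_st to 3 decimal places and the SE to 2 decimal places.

ȳ_st ≈ 552.833, SE ≈ 6.31

ȳ_st = Σ W_h ȳ_h = (3200·603.14 + 4000·367.75 + 3100·739.72)/10300 = 552.83301
V̂(ȳ_st) = Σ W_h² (1 − n_h/N_h) s_h²/n_h, with W_h = N_h/N and N = 10300:
  stratum 1: (3200/10300)²·(1 − 132/3200)·161.84²/132 = 18.3624
  stratum 2: (4000/10300)²·(1 − 266/4000)·165.75²/266 = 14.5407
  stratum 3: (3100/10300)²·(1 − 634/3100)·245.88²/634 = 6.87128
V̂(ȳ_st) = 39.7743
SE(ȳ_st) = √39.7743 = 6.30669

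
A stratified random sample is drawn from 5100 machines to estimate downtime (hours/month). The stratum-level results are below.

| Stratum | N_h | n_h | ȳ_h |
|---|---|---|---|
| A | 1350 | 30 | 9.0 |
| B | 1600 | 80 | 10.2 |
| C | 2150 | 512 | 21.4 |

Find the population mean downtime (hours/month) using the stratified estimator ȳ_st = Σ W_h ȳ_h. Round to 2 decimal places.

N = Σ N_h = 5100. Stratum weights W_h = N_h/N.
ȳ_st = (1350·9.0 + 1600·10.2 + 2150·21.4) / 5100 = 14.6039

ȳ_st ≈ 14.60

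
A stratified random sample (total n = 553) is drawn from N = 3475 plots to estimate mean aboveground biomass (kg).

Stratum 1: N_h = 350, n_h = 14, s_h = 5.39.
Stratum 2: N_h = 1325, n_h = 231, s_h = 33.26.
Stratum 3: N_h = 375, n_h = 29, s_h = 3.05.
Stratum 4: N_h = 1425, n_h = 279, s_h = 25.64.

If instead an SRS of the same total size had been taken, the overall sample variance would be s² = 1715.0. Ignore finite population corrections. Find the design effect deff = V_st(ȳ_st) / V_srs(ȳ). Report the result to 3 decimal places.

deff ≈ 0.360

V̂(ȳ_st) = Σ W_h² s_h²/n_h, with W_h = N_h/N and N = 3475:
  stratum 1: (350/3475)²·5.39²/14 = 0.0210512
  stratum 2: (1325/3475)²·33.26²/231 = 0.696233
  stratum 3: (375/3475)²·3.05²/29 = 0.00373555
  stratum 4: (1425/3475)²·25.64²/279 = 0.396234
V_st = 1.11725
V_srs = s²/n = 1715.0/553 = 3.10127
deff = V_st / V_srs = 1.11725/3.10127 = 0.3603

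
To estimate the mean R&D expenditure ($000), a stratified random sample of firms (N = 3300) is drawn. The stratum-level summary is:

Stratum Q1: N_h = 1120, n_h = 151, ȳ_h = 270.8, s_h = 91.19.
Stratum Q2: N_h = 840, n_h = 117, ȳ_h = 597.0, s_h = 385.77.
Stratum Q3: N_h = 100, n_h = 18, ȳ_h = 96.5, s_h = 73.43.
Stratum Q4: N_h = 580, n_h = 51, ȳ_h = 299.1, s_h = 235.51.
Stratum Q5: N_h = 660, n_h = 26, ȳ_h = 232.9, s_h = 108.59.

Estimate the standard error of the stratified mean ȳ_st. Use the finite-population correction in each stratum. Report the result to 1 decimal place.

SE(ȳ_st) ≈ 11.2

V̂(ȳ_st) = Σ W_h² (1 − n_h/N_h) s_h²/n_h, with W_h = N_h/N and N = 3300:
  stratum Q1: (1120/3300)²·(1 − 151/1120)·91.19²/151 = 5.48822
  stratum Q2: (840/3300)²·(1 − 117/840)·385.77²/117 = 70.935
  stratum Q3: (100/3300)²·(1 − 18/100)·73.43²/18 = 0.225559
  stratum Q4: (580/3300)²·(1 − 51/580)·235.51²/51 = 30.6411
  stratum Q5: (660/3300)²·(1 − 26/660)·108.59²/26 = 17.4266
V̂(ȳ_st) = 124.716
SE(ȳ_st) = √124.716 = 11.1677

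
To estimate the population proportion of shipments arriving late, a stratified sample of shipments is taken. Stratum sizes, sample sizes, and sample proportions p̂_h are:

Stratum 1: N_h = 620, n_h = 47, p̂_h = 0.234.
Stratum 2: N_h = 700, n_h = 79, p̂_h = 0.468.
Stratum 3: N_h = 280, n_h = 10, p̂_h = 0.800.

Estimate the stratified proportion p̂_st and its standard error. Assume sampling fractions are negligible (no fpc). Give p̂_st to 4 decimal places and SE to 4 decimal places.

N = 1600; stratum weights W_h = N_h/N.
p̂_st = Σ W_h p̂_h = (620·0.234 + 700·0.468 + 280·0.800)/1600 = 0.43543
V̂(p̂_st) = Σ W_h² p̂_h(1−p̂_h)/(n_h−1):
  stratum 1: (620/1600)²·0.234·0.766/46 = 0.0005851
  stratum 2: (700/1600)²·0.468·0.532/78 = 0.000610969
  stratum 3: (280/1600)²·0.800·0.200/9 = 0.000544444
V̂(p̂_st) = 0.00174051; SE = √V̂ = 0.0417195

p̂_st ≈ 0.4354, SE ≈ 0.0417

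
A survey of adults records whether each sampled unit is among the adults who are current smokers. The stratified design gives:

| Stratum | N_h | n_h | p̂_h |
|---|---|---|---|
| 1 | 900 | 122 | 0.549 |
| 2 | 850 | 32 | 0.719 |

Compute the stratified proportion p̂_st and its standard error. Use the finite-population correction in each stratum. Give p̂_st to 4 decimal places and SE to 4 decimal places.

N = 1750; stratum weights W_h = N_h/N.
p̂_st = Σ W_h p̂_h = (900·0.549 + 850·0.719)/1750 = 0.63157
V̂(p̂_st) = Σ W_h² (1 − n_h/N_h) p̂_h(1−p̂_h)/(n_h−1):
  stratum 1: (900/1750)²·(1 − 122/900)·0.549·0.451/121 = 0.000467853
  stratum 2: (850/1750)²·(1 − 32/850)·0.719·0.281/31 = 0.00147969
V̂(p̂_st) = 0.00194754; SE = √V̂ = 0.0441309

p̂_st ≈ 0.6316, SE ≈ 0.0441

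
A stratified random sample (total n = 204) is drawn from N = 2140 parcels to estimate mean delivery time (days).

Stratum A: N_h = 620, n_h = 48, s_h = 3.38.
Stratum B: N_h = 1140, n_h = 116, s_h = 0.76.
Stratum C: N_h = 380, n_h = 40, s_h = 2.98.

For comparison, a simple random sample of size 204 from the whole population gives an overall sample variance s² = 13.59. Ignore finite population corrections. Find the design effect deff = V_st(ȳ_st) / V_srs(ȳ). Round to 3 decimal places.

V̂(ȳ_st) = Σ W_h² s_h²/n_h, with W_h = N_h/N and N = 2140:
  stratum A: (620/2140)²·3.38²/48 = 0.0199778
  stratum B: (1140/2140)²·0.76²/116 = 0.00141303
  stratum C: (380/2140)²·2.98²/40 = 0.00700023
V_st = 0.0283911
V_srs = s²/n = 13.59/204 = 0.0666176
deff = V_st / V_srs = 0.0283911/0.0666176 = 0.4262

deff ≈ 0.426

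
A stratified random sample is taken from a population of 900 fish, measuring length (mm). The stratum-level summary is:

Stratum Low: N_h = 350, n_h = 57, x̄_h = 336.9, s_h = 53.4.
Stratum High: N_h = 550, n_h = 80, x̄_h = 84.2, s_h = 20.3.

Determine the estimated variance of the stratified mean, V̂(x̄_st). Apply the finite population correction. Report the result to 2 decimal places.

V̂(x̄_st) ≈ 7.98

V̂(x̄_st) = Σ W_h² (1 − n_h/N_h) s_h²/n_h, with W_h = N_h/N and N = 900:
  stratum Low: (350/900)²·(1 − 57/350)·53.4²/57 = 6.33371
  stratum High: (550/900)²·(1 − 80/550)·20.3²/80 = 1.64391
V̂(x̄_st) = 7.97762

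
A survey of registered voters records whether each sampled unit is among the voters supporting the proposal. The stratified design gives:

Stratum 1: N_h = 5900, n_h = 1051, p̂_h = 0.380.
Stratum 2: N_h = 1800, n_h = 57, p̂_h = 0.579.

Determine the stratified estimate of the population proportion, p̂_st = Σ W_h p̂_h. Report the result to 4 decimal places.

N = 7700; stratum weights W_h = N_h/N.
p̂_st = Σ W_h p̂_h = (5900·0.380 + 1800·0.579)/7700 = 0.42652

p̂_st ≈ 0.4265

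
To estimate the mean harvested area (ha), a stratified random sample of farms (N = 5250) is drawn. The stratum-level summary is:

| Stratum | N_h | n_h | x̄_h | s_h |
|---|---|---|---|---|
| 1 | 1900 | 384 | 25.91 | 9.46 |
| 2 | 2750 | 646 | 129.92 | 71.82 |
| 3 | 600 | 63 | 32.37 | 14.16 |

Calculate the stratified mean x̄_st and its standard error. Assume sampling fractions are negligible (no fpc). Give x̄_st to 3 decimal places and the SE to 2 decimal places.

x̄_st ≈ 81.130, SE ≈ 1.50

x̄_st = Σ W_h x̄_h = (1900·25.91 + 2750·129.92 + 600·32.37)/5250 = 81.12971
V̂(x̄_st) = Σ W_h² s_h²/n_h, with W_h = N_h/N and N = 5250:
  stratum 1: (1900/5250)²·9.46²/384 = 0.0305239
  stratum 2: (2750/5250)²·71.82²/646 = 2.19081
  stratum 3: (600/5250)²·14.16²/63 = 0.041569
V̂(x̄_st) = 2.2629
SE(x̄_st) = √2.2629 = 1.5043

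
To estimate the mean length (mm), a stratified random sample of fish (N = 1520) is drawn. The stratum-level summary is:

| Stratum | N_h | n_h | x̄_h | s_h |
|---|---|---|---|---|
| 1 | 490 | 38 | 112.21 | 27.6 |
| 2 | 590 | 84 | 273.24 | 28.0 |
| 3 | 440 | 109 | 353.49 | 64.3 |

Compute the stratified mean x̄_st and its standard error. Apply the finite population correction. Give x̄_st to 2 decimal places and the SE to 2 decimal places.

x̄_st ≈ 244.56, SE ≈ 2.35

x̄_st = Σ W_h x̄_h = (490·112.21 + 590·273.24 + 440·353.49)/1520 = 244.55928
V̂(x̄_st) = Σ W_h² (1 − n_h/N_h) s_h²/n_h, with W_h = N_h/N and N = 1520:
  stratum 1: (490/1520)²·(1 − 38/490)·27.6²/38 = 1.92168
  stratum 2: (590/1520)²·(1 − 84/590)·28.0²/84 = 1.20601
  stratum 3: (440/1520)²·(1 − 109/440)·64.3²/109 = 2.39105
V̂(x̄_st) = 5.51875
SE(x̄_st) = √5.51875 = 2.3492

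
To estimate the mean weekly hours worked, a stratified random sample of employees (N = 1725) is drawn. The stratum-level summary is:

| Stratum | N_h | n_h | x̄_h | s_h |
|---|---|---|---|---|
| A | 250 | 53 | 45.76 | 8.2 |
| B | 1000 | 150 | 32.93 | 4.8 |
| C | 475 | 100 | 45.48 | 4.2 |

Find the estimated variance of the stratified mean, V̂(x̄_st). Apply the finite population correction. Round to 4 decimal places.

V̂(x̄_st) ≈ 0.0754

V̂(x̄_st) = Σ W_h² (1 − n_h/N_h) s_h²/n_h, with W_h = N_h/N and N = 1725:
  stratum A: (250/1725)²·(1 − 53/250)·8.2²/53 = 0.0209981
  stratum B: (1000/1725)²·(1 − 150/1000)·4.8²/150 = 0.0438765
  stratum C: (475/1725)²·(1 − 100/475)·4.2²/100 = 0.0105595
V̂(x̄_st) = 0.0754341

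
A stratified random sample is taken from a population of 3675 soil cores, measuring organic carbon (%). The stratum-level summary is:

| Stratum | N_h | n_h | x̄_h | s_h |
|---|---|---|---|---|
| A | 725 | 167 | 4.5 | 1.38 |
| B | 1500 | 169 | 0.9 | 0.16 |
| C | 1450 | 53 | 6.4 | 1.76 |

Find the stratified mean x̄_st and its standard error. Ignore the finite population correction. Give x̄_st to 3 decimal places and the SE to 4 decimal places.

x̄_st = Σ W_h x̄_h = (725·4.5 + 1500·0.9 + 1450·6.4)/3675 = 3.78027
V̂(x̄_st) = Σ W_h² s_h²/n_h, with W_h = N_h/N and N = 3675:
  stratum A: (725/3675)²·1.38²/167 = 0.000443816
  stratum B: (1500/3675)²·0.16²/169 = 2.5236e-05
  stratum C: (1450/3675)²·1.76²/53 = 0.00909852
V̂(x̄_st) = 0.00956757
SE(x̄_st) = √0.00956757 = 0.097814

x̄_st ≈ 3.780, SE ≈ 0.0978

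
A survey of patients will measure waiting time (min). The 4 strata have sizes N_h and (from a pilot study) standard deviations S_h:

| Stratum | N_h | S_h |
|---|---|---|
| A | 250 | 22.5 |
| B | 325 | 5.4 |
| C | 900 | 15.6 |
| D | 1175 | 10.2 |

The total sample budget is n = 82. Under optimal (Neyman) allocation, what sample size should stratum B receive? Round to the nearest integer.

Neyman allocation: n_h = n · N_h S_h / Σ N_i S_i, with n = 82.
  stratum A: N_h·S_h = 250·22.5 = 5625.00
  stratum B: N_h·S_h = 325·5.4 = 1755.00
  stratum C: N_h·S_h = 900·15.6 = 14040.00
  stratum D: N_h·S_h = 1175·10.2 = 11985.00
Σ N_h S_h = 33405.00
n for stratum B = 82·1755.00/33405.00 = 4.308 → 4

4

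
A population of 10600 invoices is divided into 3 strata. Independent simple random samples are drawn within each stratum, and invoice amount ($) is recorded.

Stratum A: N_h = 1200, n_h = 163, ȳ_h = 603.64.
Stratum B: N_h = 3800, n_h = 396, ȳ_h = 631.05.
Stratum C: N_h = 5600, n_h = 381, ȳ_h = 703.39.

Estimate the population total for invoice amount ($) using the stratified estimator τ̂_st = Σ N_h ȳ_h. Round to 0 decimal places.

τ̂_st ≈ 7061342

τ̂_st = Σ N_h ȳ_h = 1200·603.64 + 3800·631.05 + 5600·703.39 = 7061342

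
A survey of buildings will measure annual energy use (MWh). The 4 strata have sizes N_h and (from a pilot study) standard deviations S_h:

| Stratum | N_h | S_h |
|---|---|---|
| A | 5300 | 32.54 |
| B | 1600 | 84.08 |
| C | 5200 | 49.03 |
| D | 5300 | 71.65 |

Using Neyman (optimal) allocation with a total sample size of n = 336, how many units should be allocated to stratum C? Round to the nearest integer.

Neyman allocation: n_h = n · N_h S_h / Σ N_i S_i, with n = 336.
  stratum A: N_h·S_h = 5300·32.54 = 172462.00
  stratum B: N_h·S_h = 1600·84.08 = 134528.00
  stratum C: N_h·S_h = 5200·49.03 = 254956.00
  stratum D: N_h·S_h = 5300·71.65 = 379745.00
Σ N_h S_h = 941691.00
n for stratum C = 336·254956.00/941691.00 = 90.970 → 91

91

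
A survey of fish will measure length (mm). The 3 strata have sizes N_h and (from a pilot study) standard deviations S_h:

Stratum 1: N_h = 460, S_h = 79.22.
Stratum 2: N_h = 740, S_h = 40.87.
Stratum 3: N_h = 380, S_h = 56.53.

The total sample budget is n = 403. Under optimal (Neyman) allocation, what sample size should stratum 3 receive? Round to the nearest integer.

Neyman allocation: n_h = n · N_h S_h / Σ N_i S_i, with n = 403.
  stratum 1: N_h·S_h = 460·79.22 = 36441.20
  stratum 2: N_h·S_h = 740·40.87 = 30243.80
  stratum 3: N_h·S_h = 380·56.53 = 21481.40
Σ N_h S_h = 88166.40
n for stratum 3 = 403·21481.40/88166.40 = 98.189 → 98

98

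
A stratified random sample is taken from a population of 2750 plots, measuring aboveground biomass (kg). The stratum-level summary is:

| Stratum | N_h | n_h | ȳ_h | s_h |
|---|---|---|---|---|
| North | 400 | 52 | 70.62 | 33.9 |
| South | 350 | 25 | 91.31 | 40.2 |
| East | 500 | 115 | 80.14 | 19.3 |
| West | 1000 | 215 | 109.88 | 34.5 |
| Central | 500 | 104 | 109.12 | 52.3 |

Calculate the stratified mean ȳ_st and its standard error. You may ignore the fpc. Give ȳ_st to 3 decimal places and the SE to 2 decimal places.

ȳ_st ≈ 96.261, SE ≈ 1.80

ȳ_st = Σ W_h ȳ_h = (400·70.62 + 350·91.31 + 500·80.14 + 1000·109.88 + 500·109.12)/2750 = 96.26055
V̂(ȳ_st) = Σ W_h² s_h²/n_h, with W_h = N_h/N and N = 2750:
  stratum North: (400/2750)²·33.9²/52 = 0.467574
  stratum South: (350/2750)²·40.2²/25 = 1.04709
  stratum East: (500/2750)²·19.3²/115 = 0.107076
  stratum West: (1000/2750)²·34.5²/215 = 0.732039
  stratum Central: (500/2750)²·52.3²/104 = 0.86945
V̂(ȳ_st) = 3.22323
SE(ȳ_st) = √3.22323 = 1.79533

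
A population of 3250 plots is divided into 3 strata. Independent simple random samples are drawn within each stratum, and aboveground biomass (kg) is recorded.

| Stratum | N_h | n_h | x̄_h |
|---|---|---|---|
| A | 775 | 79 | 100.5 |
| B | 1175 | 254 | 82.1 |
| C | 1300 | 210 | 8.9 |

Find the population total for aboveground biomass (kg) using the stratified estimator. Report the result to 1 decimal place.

τ̂_st = Σ N_h x̄_h = 775·100.5 + 1175·82.1 + 1300·8.9 = 185925.0

τ̂_st ≈ 185925.0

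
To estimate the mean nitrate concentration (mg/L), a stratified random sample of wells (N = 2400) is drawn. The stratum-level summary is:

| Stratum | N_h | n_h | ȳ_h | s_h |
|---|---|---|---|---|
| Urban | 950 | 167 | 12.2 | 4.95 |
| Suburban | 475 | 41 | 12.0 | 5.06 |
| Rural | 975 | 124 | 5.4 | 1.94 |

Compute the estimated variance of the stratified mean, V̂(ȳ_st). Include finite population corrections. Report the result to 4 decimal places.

V̂(ȳ_st) = Σ W_h² (1 − n_h/N_h) s_h²/n_h, with W_h = N_h/N and N = 2400:
  stratum Urban: (950/2400)²·(1 − 167/950)·4.95²/167 = 0.0189477
  stratum Suburban: (475/2400)²·(1 − 41/475)·5.06²/41 = 0.02235
  stratum Rural: (975/2400)²·(1 − 124/975)·1.94²/124 = 0.00437213
V̂(ȳ_st) = 0.0456699

V̂(ȳ_st) ≈ 0.0457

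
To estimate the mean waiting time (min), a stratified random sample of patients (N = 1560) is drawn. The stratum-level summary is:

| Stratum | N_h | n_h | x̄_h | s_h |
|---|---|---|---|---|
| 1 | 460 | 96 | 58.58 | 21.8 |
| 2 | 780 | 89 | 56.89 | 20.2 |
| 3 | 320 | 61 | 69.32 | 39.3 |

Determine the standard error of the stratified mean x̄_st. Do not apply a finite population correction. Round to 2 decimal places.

V̂(x̄_st) = Σ W_h² s_h²/n_h, with W_h = N_h/N and N = 1560:
  stratum 1: (460/1560)²·21.8²/96 = 0.430436
  stratum 2: (780/1560)²·20.2²/89 = 1.14618
  stratum 3: (320/1560)²·39.3²/61 = 1.06538
V̂(x̄_st) = 2.642
SE(x̄_st) = √2.642 = 1.62542

SE(x̄_st) ≈ 1.63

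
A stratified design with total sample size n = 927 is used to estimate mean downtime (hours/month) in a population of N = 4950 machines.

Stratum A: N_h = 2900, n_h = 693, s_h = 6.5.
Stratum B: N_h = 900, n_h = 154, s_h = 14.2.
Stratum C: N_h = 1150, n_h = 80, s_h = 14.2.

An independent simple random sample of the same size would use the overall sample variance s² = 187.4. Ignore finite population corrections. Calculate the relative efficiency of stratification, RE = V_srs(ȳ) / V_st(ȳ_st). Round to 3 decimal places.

V̂(ȳ_st) = Σ W_h² s_h²/n_h, with W_h = N_h/N and N = 4950:
  stratum A: (2900/4950)²·6.5²/693 = 0.0209257
  stratum B: (900/4950)²·14.2²/154 = 0.0432843
  stratum C: (1150/4950)²·14.2²/80 = 0.136042
V_st = 0.200252
V_srs = s²/n = 187.4/927 = 0.202157
Relative efficiency = V_srs / V_st = 0.202157/0.200252 = 1.0095

RE ≈ 1.010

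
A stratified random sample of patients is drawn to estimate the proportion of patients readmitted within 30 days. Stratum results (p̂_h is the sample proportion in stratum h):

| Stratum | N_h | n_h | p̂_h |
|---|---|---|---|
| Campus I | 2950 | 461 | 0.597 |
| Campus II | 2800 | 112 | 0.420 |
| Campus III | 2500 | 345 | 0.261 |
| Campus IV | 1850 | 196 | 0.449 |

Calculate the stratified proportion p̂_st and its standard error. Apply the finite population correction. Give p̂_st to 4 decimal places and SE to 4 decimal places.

p̂_st ≈ 0.4377, SE ≈ 0.0163

N = 10100; stratum weights W_h = N_h/N.
p̂_st = Σ W_h p̂_h = (2950·0.597 + 2800·0.420 + 2500·0.261 + 1850·0.449)/10100 = 0.43765
V̂(p̂_st) = Σ W_h² (1 − n_h/N_h) p̂_h(1−p̂_h)/(n_h−1):
  stratum Campus I: (2950/10100)²·(1 − 461/2950)·0.597·0.403/460 = 3.76466e-05
  stratum Campus II: (2800/10100)²·(1 − 112/2800)·0.420·0.580/111 = 0.000161919
  stratum Campus III: (2500/10100)²·(1 − 345/2500)·0.261·0.739/344 = 2.96122e-05
  stratum Campus IV: (1850/10100)²·(1 − 196/1850)·0.449·0.551/195 = 3.80564e-05
V̂(p̂_st) = 0.000267235; SE = √V̂ = 0.0163473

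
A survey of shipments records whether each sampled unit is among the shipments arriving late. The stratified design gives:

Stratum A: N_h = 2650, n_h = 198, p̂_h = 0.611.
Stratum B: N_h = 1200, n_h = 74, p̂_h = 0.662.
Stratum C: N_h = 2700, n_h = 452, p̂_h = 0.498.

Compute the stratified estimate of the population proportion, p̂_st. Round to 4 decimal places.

N = 6550; stratum weights W_h = N_h/N.
p̂_st = Σ W_h p̂_h = (2650·0.611 + 1200·0.662 + 2700·0.498)/6550 = 0.57376

p̂_st ≈ 0.5738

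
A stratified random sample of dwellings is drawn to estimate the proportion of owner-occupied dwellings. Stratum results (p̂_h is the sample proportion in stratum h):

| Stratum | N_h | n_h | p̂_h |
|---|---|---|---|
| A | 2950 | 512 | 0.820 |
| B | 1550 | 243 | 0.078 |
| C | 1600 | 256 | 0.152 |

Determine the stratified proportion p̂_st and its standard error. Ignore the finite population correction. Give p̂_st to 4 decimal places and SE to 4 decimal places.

N = 6100; stratum weights W_h = N_h/N.
p̂_st = Σ W_h p̂_h = (2950·0.820 + 1550·0.078 + 1600·0.152)/6100 = 0.45625
V̂(p̂_st) = Σ W_h² p̂_h(1−p̂_h)/(n_h−1):
  stratum A: (2950/6100)²·0.820·0.180/511 = 6.75538e-05
  stratum B: (1550/6100)²·0.078·0.922/242 = 1.91873e-05
  stratum C: (1600/6100)²·0.152·0.848/255 = 3.4776e-05
V̂(p̂_st) = 0.000121517; SE = √V̂ = 0.0110235

p̂_st ≈ 0.4562, SE ≈ 0.0110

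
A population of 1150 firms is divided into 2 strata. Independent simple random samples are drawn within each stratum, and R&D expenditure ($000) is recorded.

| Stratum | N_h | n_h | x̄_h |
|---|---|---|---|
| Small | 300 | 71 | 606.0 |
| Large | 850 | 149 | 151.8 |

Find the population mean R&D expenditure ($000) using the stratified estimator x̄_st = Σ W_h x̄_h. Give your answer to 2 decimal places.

N = Σ N_h = 1150. Stratum weights W_h = N_h/N.
x̄_st = (300·606.0 + 850·151.8) / 1150 = 270.2870

x̄_st ≈ 270.29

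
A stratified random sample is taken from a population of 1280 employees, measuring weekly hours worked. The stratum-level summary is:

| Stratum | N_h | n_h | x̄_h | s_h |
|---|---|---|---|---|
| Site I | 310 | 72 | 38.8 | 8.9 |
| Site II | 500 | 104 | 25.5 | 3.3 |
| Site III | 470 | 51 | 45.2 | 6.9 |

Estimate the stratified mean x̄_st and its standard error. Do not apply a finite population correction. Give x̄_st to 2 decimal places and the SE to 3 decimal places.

x̄_st ≈ 35.95, SE ≈ 0.454

x̄_st = Σ W_h x̄_h = (310·38.8 + 500·25.5 + 470·45.2)/1280 = 35.95469
V̂(x̄_st) = Σ W_h² s_h²/n_h, with W_h = N_h/N and N = 1280:
  stratum Site I: (310/1280)²·8.9²/72 = 0.0645284
  stratum Site II: (500/1280)²·3.3²/104 = 0.0159777
  stratum Site III: (470/1280)²·6.9²/51 = 0.125865
V̂(x̄_st) = 0.206371
SE(x̄_st) = √0.206371 = 0.454281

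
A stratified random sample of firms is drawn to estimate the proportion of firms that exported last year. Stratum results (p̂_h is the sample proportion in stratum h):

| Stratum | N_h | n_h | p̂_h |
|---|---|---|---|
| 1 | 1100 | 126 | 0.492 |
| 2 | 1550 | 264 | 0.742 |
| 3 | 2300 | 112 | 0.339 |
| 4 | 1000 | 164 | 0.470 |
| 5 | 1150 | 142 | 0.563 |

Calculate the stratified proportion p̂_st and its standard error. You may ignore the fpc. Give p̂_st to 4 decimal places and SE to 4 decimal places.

p̂_st ≈ 0.5054, SE ≈ 0.0193

N = 7100; stratum weights W_h = N_h/N.
p̂_st = Σ W_h p̂_h = (1100·0.492 + 1550·0.742 + 2300·0.339 + 1000·0.470 + 1150·0.563)/7100 = 0.50542
V̂(p̂_st) = Σ W_h² p̂_h(1−p̂_h)/(n_h−1):
  stratum 1: (1100/7100)²·0.492·0.508/125 = 4.79941e-05
  stratum 2: (1550/7100)²·0.742·0.258/263 = 3.46908e-05
  stratum 3: (2300/7100)²·0.339·0.661/111 = 0.000211844
  stratum 4: (1000/7100)²·0.470·0.530/163 = 3.03158e-05
  stratum 5: (1150/7100)²·0.563·0.437/141 = 4.57773e-05
V̂(p̂_st) = 0.000370622; SE = √V̂ = 0.0192516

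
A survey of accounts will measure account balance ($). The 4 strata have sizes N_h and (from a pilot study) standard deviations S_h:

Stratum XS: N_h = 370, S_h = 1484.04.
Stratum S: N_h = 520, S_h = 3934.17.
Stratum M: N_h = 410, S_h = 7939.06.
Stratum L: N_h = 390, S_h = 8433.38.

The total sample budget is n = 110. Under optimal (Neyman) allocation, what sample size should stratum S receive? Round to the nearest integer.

Neyman allocation: n_h = n · N_h S_h / Σ N_i S_i, with n = 110.
  stratum XS: N_h·S_h = 370·1484.04 = 549094.80
  stratum S: N_h·S_h = 520·3934.17 = 2045768.40
  stratum M: N_h·S_h = 410·7939.06 = 3255014.60
  stratum L: N_h·S_h = 390·8433.38 = 3289018.20
Σ N_h S_h = 9138896.00
n for stratum S = 110·2045768.40/9138896.00 = 24.624 → 25

25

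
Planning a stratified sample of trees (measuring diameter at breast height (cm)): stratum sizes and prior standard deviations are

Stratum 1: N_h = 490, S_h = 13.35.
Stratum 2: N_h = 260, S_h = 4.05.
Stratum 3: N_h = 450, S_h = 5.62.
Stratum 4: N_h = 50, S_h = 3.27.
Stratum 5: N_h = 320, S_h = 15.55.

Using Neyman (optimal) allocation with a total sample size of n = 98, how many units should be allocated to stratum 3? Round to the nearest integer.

16

Neyman allocation: n_h = n · N_h S_h / Σ N_i S_i, with n = 98.
  stratum 1: N_h·S_h = 490·13.35 = 6541.50
  stratum 2: N_h·S_h = 260·4.05 = 1053.00
  stratum 3: N_h·S_h = 450·5.62 = 2529.00
  stratum 4: N_h·S_h = 50·3.27 = 163.50
  stratum 5: N_h·S_h = 320·15.55 = 4976.00
Σ N_h S_h = 15263.00
n for stratum 3 = 98·2529.00/15263.00 = 16.238 → 16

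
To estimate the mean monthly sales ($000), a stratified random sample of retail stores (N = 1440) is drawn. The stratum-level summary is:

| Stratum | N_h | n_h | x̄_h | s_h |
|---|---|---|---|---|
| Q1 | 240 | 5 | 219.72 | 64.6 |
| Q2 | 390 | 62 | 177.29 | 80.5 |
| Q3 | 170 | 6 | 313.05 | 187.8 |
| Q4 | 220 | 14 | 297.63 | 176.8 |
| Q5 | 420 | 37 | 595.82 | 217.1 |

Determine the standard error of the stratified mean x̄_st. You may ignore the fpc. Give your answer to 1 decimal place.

SE(x̄_st) ≈ 16.5

V̂(x̄_st) = Σ W_h² s_h²/n_h, with W_h = N_h/N and N = 1440:
  stratum Q1: (240/1440)²·64.6²/5 = 23.1842
  stratum Q2: (390/1440)²·80.5²/62 = 7.66663
  stratum Q3: (170/1440)²·187.8²/6 = 81.9243
  stratum Q4: (220/1440)²·176.8²/14 = 52.1143
  stratum Q5: (420/1440)²·217.1²/37 = 108.366
V̂(x̄_st) = 273.255
SE(x̄_st) = √273.255 = 16.5304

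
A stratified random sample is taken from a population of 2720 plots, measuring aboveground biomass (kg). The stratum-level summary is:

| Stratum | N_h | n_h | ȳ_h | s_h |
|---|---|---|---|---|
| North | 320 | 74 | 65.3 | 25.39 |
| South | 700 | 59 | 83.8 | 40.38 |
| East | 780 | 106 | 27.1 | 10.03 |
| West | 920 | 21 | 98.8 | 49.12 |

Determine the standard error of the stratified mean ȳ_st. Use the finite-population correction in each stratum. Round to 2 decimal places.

V̂(ȳ_st) = Σ W_h² (1 − n_h/N_h) s_h²/n_h, with W_h = N_h/N and N = 2720:
  stratum North: (320/2720)²·(1 − 74/320)·25.39²/74 = 0.0926917
  stratum South: (700/2720)²·(1 − 59/700)·40.38²/59 = 1.6761
  stratum East: (780/2720)²·(1 − 106/780)·10.03²/106 = 0.0674392
  stratum West: (920/2720)²·(1 − 21/920)·49.12²/21 = 12.8442
V̂(ȳ_st) = 14.6804
SE(ȳ_st) = √14.6804 = 3.8315

SE(ȳ_st) ≈ 3.83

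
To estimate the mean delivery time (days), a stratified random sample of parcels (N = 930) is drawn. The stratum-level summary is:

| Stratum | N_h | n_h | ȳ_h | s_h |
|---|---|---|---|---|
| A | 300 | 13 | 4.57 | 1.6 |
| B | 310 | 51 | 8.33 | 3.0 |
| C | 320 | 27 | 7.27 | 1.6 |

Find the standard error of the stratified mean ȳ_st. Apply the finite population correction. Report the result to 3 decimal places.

V̂(ȳ_st) = Σ W_h² (1 − n_h/N_h) s_h²/n_h, with W_h = N_h/N and N = 930:
  stratum A: (300/930)²·(1 − 13/300)·1.6²/13 = 0.0196035
  stratum B: (310/930)²·(1 − 51/310)·3.0²/51 = 0.016382
  stratum C: (320/930)²·(1 − 27/320)·1.6²/27 = 0.0102785
V̂(ȳ_st) = 0.046264
SE(ȳ_st) = √0.046264 = 0.215091

SE(ȳ_st) ≈ 0.215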